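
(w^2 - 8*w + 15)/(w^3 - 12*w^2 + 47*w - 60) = 1/(w - 4)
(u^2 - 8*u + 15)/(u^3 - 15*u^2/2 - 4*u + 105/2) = 2*(u - 5)/(2*u^2 - 9*u - 35)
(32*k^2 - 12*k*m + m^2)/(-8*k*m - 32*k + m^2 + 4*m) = (-4*k + m)/(m + 4)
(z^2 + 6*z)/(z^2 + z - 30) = z/(z - 5)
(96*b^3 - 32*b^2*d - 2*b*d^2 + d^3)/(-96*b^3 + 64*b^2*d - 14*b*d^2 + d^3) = (-6*b - d)/(6*b - d)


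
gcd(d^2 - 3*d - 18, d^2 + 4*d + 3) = d + 3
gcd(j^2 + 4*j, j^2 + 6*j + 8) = j + 4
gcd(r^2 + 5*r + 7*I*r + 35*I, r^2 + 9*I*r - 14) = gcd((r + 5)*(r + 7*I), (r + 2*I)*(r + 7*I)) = r + 7*I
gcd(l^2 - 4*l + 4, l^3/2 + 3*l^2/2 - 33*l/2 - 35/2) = 1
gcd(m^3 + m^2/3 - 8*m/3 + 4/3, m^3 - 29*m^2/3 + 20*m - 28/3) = m - 2/3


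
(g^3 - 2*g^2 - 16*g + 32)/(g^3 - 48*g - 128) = (g^2 - 6*g + 8)/(g^2 - 4*g - 32)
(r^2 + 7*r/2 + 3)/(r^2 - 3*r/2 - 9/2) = (r + 2)/(r - 3)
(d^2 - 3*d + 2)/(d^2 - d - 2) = (d - 1)/(d + 1)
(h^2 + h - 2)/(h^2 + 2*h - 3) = (h + 2)/(h + 3)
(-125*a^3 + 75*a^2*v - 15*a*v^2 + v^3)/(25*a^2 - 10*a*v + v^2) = -5*a + v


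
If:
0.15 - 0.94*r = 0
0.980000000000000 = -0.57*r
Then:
No Solution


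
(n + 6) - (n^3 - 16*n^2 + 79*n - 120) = -n^3 + 16*n^2 - 78*n + 126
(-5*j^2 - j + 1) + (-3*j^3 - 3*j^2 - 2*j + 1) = -3*j^3 - 8*j^2 - 3*j + 2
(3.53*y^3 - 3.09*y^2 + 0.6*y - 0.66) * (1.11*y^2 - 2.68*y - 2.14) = 3.9183*y^5 - 12.8903*y^4 + 1.393*y^3 + 4.272*y^2 + 0.4848*y + 1.4124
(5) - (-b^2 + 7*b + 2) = b^2 - 7*b + 3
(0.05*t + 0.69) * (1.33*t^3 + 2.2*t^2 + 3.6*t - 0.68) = 0.0665*t^4 + 1.0277*t^3 + 1.698*t^2 + 2.45*t - 0.4692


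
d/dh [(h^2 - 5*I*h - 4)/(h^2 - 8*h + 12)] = (h^2*(-8 + 5*I) + 32*h - 32 - 60*I)/(h^4 - 16*h^3 + 88*h^2 - 192*h + 144)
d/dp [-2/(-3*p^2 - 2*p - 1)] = 4*(-3*p - 1)/(3*p^2 + 2*p + 1)^2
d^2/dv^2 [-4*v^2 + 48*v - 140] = -8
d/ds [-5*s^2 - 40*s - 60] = -10*s - 40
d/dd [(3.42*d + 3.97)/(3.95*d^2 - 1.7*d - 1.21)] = (-13.509*d^2 - 31.363*d + 2.6108)/(15.6025*d^4 - 13.43*d^3 - 6.669*d^2 + 4.114*d + 1.4641)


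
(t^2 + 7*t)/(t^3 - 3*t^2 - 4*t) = (t + 7)/(t^2 - 3*t - 4)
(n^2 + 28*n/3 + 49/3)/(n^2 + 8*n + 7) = (n + 7/3)/(n + 1)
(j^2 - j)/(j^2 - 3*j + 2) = j/(j - 2)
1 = 1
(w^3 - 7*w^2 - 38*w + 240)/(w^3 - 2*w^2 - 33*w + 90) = (w - 8)/(w - 3)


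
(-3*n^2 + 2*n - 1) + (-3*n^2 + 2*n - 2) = -6*n^2 + 4*n - 3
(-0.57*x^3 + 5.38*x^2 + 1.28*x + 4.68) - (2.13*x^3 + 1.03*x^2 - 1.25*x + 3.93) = -2.7*x^3 + 4.35*x^2 + 2.53*x + 0.75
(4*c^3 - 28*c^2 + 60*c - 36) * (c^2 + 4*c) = 4*c^5 - 12*c^4 - 52*c^3 + 204*c^2 - 144*c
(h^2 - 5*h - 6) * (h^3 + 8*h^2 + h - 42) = h^5 + 3*h^4 - 45*h^3 - 95*h^2 + 204*h + 252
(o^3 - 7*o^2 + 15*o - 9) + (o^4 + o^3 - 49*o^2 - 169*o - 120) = o^4 + 2*o^3 - 56*o^2 - 154*o - 129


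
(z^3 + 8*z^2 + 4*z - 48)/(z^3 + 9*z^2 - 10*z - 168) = (z^2 + 2*z - 8)/(z^2 + 3*z - 28)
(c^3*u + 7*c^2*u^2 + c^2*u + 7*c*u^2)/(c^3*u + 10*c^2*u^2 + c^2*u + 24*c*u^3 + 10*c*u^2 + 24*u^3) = c*(c + 7*u)/(c^2 + 10*c*u + 24*u^2)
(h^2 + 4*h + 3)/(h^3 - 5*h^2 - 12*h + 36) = (h + 1)/(h^2 - 8*h + 12)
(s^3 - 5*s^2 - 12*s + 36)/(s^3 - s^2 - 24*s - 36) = (s - 2)/(s + 2)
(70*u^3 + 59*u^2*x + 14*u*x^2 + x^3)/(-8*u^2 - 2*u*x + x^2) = (35*u^2 + 12*u*x + x^2)/(-4*u + x)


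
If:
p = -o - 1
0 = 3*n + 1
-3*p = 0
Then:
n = -1/3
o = -1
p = 0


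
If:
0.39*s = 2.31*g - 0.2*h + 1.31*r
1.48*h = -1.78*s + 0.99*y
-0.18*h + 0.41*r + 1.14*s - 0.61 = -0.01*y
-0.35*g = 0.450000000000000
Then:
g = -1.29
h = 0.610180001235*y + 0.27387151884404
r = 0.107697136858572*y + 2.24119547990038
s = 0.0488391000967417*y - 0.22771339769055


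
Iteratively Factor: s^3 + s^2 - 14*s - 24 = (s - 4)*(s^2 + 5*s + 6) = (s - 4)*(s + 3)*(s + 2)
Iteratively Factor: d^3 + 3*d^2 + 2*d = (d + 2)*(d^2 + d) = (d + 1)*(d + 2)*(d)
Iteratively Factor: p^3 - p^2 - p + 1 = (p + 1)*(p^2 - 2*p + 1) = (p - 1)*(p + 1)*(p - 1)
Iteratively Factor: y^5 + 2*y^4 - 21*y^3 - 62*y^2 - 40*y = (y + 1)*(y^4 + y^3 - 22*y^2 - 40*y) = (y + 1)*(y + 4)*(y^3 - 3*y^2 - 10*y) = (y - 5)*(y + 1)*(y + 4)*(y^2 + 2*y) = (y - 5)*(y + 1)*(y + 2)*(y + 4)*(y)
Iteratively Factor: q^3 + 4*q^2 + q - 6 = (q + 2)*(q^2 + 2*q - 3) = (q + 2)*(q + 3)*(q - 1)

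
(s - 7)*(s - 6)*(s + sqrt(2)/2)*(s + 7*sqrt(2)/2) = s^4 - 13*s^3 + 4*sqrt(2)*s^3 - 52*sqrt(2)*s^2 + 91*s^2/2 - 91*s/2 + 168*sqrt(2)*s + 147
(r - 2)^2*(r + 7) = r^3 + 3*r^2 - 24*r + 28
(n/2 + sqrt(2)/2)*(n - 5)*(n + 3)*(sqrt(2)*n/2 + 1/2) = sqrt(2)*n^4/4 - sqrt(2)*n^3/2 + 3*n^3/4 - 7*sqrt(2)*n^2/2 - 3*n^2/2 - 45*n/4 - sqrt(2)*n/2 - 15*sqrt(2)/4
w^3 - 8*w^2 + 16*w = w*(w - 4)^2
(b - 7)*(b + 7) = b^2 - 49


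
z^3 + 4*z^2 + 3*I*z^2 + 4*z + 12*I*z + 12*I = (z + 2)^2*(z + 3*I)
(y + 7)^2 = y^2 + 14*y + 49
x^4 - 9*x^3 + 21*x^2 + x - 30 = (x - 5)*(x - 3)*(x - 2)*(x + 1)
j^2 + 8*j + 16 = (j + 4)^2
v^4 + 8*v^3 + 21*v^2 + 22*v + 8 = (v + 1)^2*(v + 2)*(v + 4)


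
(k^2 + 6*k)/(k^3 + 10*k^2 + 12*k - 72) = k/(k^2 + 4*k - 12)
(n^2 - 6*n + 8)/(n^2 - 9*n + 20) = (n - 2)/(n - 5)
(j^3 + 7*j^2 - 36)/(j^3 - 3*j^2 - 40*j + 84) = (j + 3)/(j - 7)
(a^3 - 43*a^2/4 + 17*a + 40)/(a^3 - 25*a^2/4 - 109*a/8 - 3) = 2*(4*a^2 - 11*a - 20)/(8*a^2 + 14*a + 3)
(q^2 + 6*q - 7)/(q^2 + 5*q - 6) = (q + 7)/(q + 6)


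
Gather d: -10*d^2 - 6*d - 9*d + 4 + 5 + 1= -10*d^2 - 15*d + 10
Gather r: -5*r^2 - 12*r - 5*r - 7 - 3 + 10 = -5*r^2 - 17*r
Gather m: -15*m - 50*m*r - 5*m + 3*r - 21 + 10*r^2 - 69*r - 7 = m*(-50*r - 20) + 10*r^2 - 66*r - 28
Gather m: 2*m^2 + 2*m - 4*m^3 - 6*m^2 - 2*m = -4*m^3 - 4*m^2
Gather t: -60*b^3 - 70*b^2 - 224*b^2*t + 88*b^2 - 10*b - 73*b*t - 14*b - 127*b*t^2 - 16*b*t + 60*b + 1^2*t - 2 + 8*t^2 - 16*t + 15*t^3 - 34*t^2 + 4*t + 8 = -60*b^3 + 18*b^2 + 36*b + 15*t^3 + t^2*(-127*b - 26) + t*(-224*b^2 - 89*b - 11) + 6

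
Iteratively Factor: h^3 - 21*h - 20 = (h - 5)*(h^2 + 5*h + 4) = (h - 5)*(h + 1)*(h + 4)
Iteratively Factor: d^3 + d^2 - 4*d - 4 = (d + 2)*(d^2 - d - 2) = (d + 1)*(d + 2)*(d - 2)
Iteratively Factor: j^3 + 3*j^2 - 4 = (j - 1)*(j^2 + 4*j + 4) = (j - 1)*(j + 2)*(j + 2)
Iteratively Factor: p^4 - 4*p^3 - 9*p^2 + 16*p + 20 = (p + 2)*(p^3 - 6*p^2 + 3*p + 10) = (p - 2)*(p + 2)*(p^2 - 4*p - 5) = (p - 5)*(p - 2)*(p + 2)*(p + 1)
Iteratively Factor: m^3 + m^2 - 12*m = (m - 3)*(m^2 + 4*m) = m*(m - 3)*(m + 4)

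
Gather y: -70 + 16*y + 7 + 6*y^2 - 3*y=6*y^2 + 13*y - 63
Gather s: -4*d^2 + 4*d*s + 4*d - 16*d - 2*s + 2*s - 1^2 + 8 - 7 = -4*d^2 + 4*d*s - 12*d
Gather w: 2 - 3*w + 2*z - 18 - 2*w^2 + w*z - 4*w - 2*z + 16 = -2*w^2 + w*(z - 7)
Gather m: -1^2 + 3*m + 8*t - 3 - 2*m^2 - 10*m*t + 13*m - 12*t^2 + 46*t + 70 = -2*m^2 + m*(16 - 10*t) - 12*t^2 + 54*t + 66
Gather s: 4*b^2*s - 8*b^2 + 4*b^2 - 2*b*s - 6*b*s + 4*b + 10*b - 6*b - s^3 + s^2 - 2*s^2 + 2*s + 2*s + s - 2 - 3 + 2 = -4*b^2 + 8*b - s^3 - s^2 + s*(4*b^2 - 8*b + 5) - 3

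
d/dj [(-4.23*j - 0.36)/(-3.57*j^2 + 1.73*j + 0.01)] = (-15.1011*j^2 - 2.5704*j + 0.5805)/(12.7449*j^4 - 12.3522*j^3 + 2.9215*j^2 + 0.0346*j + 0.0001)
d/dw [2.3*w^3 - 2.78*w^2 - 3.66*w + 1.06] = 6.9*w^2 - 5.56*w - 3.66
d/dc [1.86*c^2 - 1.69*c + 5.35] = 3.72*c - 1.69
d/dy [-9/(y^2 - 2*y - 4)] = 18*(y - 1)/(-y^2 + 2*y + 4)^2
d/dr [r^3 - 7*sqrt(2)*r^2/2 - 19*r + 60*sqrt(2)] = 3*r^2 - 7*sqrt(2)*r - 19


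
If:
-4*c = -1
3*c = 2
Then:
No Solution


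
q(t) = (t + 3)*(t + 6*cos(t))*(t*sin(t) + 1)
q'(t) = (1 - 6*sin(t))*(t + 3)*(t*sin(t) + 1) + (t + 3)*(t + 6*cos(t))*(t*cos(t) + sin(t)) + (t + 6*cos(t))*(t*sin(t) + 1)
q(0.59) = 26.59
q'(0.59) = 17.21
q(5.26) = -241.74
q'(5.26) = -75.28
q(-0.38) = 15.52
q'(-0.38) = 5.72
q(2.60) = -33.31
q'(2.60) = -9.01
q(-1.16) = 4.69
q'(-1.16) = 24.09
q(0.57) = 26.24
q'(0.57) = 17.36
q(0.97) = 31.17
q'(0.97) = 3.41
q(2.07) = -11.46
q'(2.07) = -62.76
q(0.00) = 18.00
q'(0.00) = 9.00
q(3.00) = -25.11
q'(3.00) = 47.02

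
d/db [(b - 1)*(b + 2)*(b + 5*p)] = 3*b^2 + 10*b*p + 2*b + 5*p - 2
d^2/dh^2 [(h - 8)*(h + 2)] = 2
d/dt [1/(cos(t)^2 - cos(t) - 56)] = (2*cos(t) - 1)*sin(t)/(sin(t)^2 + cos(t) + 55)^2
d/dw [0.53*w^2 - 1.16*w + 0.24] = 1.06*w - 1.16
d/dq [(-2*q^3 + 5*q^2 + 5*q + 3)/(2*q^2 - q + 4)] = (-4*q^4 + 4*q^3 - 39*q^2 + 28*q + 23)/(4*q^4 - 4*q^3 + 17*q^2 - 8*q + 16)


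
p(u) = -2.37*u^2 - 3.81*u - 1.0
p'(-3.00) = 10.41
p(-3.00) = -10.90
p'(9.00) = -46.47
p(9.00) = -227.26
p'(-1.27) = 2.21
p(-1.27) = 0.02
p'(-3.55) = 13.02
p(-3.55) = -17.34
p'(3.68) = -21.25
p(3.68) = -47.12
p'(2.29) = -14.66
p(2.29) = -22.15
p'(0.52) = -6.27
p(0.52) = -3.62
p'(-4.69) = 18.42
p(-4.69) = -35.26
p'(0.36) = -5.52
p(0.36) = -2.68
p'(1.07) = -8.88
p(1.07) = -7.79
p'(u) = -4.74*u - 3.81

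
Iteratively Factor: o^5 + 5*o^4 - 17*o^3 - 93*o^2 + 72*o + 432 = (o + 3)*(o^4 + 2*o^3 - 23*o^2 - 24*o + 144) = (o - 3)*(o + 3)*(o^3 + 5*o^2 - 8*o - 48) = (o - 3)*(o + 3)*(o + 4)*(o^2 + o - 12) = (o - 3)^2*(o + 3)*(o + 4)*(o + 4)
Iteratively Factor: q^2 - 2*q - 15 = (q - 5)*(q + 3)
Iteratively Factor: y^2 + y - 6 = (y - 2)*(y + 3)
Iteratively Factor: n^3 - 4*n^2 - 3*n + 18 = (n - 3)*(n^2 - n - 6) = (n - 3)^2*(n + 2)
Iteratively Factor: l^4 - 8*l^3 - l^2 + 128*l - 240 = (l - 5)*(l^3 - 3*l^2 - 16*l + 48) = (l - 5)*(l - 4)*(l^2 + l - 12) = (l - 5)*(l - 4)*(l + 4)*(l - 3)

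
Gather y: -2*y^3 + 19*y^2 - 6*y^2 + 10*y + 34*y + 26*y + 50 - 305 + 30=-2*y^3 + 13*y^2 + 70*y - 225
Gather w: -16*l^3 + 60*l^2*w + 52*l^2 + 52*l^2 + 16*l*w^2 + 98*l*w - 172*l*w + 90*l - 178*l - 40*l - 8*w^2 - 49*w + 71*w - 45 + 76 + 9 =-16*l^3 + 104*l^2 - 128*l + w^2*(16*l - 8) + w*(60*l^2 - 74*l + 22) + 40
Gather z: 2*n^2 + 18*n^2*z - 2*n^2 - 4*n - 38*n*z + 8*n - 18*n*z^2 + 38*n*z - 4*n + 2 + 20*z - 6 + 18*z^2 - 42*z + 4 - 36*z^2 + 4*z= z^2*(-18*n - 18) + z*(18*n^2 - 18)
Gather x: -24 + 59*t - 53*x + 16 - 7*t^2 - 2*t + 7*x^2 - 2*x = -7*t^2 + 57*t + 7*x^2 - 55*x - 8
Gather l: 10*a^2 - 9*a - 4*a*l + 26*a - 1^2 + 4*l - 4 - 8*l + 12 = 10*a^2 + 17*a + l*(-4*a - 4) + 7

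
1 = 1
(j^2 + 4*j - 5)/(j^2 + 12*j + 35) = (j - 1)/(j + 7)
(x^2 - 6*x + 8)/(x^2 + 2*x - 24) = (x - 2)/(x + 6)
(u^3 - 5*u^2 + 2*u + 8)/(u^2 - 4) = (u^2 - 3*u - 4)/(u + 2)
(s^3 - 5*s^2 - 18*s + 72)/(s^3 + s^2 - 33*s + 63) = (s^2 - 2*s - 24)/(s^2 + 4*s - 21)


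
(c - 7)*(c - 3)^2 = c^3 - 13*c^2 + 51*c - 63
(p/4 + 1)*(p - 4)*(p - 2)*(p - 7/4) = p^4/4 - 15*p^3/16 - 25*p^2/8 + 15*p - 14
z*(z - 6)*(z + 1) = z^3 - 5*z^2 - 6*z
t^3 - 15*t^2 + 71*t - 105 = (t - 7)*(t - 5)*(t - 3)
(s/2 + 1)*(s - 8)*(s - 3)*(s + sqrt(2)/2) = s^4/2 - 9*s^3/2 + sqrt(2)*s^3/4 - 9*sqrt(2)*s^2/4 + s^2 + sqrt(2)*s/2 + 24*s + 12*sqrt(2)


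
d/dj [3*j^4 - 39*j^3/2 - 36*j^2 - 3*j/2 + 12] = 12*j^3 - 117*j^2/2 - 72*j - 3/2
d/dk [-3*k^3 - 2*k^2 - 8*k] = -9*k^2 - 4*k - 8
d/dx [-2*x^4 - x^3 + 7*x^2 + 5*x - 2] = -8*x^3 - 3*x^2 + 14*x + 5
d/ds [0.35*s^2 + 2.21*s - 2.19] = 0.7*s + 2.21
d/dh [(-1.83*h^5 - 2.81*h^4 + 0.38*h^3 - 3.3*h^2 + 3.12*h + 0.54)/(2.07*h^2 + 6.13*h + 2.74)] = (-11.3643*h^6 - 56.505*h^5 - 75.9603*h^4 - 26.1388*h^3 - 23.5638*h^2 - 20.3196*h + 5.2386)/(4.2849*h^4 + 25.3782*h^3 + 48.9205*h^2 + 33.5924*h + 7.5076)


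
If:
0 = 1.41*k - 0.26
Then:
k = 0.18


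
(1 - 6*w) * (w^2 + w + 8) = -6*w^3 - 5*w^2 - 47*w + 8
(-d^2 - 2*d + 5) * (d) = -d^3 - 2*d^2 + 5*d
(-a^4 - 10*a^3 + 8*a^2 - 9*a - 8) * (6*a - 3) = -6*a^5 - 57*a^4 + 78*a^3 - 78*a^2 - 21*a + 24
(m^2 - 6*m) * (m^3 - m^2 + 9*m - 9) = m^5 - 7*m^4 + 15*m^3 - 63*m^2 + 54*m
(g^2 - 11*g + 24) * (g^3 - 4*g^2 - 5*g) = g^5 - 15*g^4 + 63*g^3 - 41*g^2 - 120*g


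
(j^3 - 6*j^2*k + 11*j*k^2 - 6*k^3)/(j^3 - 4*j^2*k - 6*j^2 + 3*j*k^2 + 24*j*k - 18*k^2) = (j - 2*k)/(j - 6)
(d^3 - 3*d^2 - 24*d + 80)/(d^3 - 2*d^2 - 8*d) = (d^2 + d - 20)/(d*(d + 2))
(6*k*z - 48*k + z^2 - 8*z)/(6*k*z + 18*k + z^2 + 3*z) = (z - 8)/(z + 3)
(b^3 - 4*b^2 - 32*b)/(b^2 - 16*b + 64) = b*(b + 4)/(b - 8)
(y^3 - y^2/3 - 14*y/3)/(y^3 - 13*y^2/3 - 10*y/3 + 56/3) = y/(y - 4)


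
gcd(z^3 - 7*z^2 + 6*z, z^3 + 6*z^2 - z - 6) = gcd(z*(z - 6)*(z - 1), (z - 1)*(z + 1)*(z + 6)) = z - 1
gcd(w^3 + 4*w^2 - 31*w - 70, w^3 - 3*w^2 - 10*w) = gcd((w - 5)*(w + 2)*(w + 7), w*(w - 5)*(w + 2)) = w^2 - 3*w - 10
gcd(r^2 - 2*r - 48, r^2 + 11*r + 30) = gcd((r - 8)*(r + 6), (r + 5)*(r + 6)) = r + 6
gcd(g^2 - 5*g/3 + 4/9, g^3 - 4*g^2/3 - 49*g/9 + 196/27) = g - 4/3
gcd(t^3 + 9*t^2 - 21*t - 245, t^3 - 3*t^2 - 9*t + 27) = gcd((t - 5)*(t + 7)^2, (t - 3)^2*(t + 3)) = 1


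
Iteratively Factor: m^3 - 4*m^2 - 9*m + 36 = (m - 3)*(m^2 - m - 12) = (m - 3)*(m + 3)*(m - 4)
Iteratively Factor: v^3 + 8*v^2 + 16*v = (v + 4)*(v^2 + 4*v) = v*(v + 4)*(v + 4)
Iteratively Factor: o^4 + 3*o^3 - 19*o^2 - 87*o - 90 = (o + 2)*(o^3 + o^2 - 21*o - 45) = (o + 2)*(o + 3)*(o^2 - 2*o - 15) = (o + 2)*(o + 3)^2*(o - 5)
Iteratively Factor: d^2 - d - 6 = (d - 3)*(d + 2)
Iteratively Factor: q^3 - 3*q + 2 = (q - 1)*(q^2 + q - 2) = (q - 1)*(q + 2)*(q - 1)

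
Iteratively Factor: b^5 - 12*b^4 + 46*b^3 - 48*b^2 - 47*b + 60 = (b + 1)*(b^4 - 13*b^3 + 59*b^2 - 107*b + 60) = (b - 1)*(b + 1)*(b^3 - 12*b^2 + 47*b - 60) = (b - 5)*(b - 1)*(b + 1)*(b^2 - 7*b + 12) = (b - 5)*(b - 3)*(b - 1)*(b + 1)*(b - 4)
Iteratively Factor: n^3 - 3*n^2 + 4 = (n + 1)*(n^2 - 4*n + 4) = (n - 2)*(n + 1)*(n - 2)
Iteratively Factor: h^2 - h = (h)*(h - 1)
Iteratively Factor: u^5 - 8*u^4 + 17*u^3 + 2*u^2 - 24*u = (u - 4)*(u^4 - 4*u^3 + u^2 + 6*u) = u*(u - 4)*(u^3 - 4*u^2 + u + 6) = u*(u - 4)*(u - 2)*(u^2 - 2*u - 3) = u*(u - 4)*(u - 2)*(u + 1)*(u - 3)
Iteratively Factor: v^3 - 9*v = (v - 3)*(v^2 + 3*v) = (v - 3)*(v + 3)*(v)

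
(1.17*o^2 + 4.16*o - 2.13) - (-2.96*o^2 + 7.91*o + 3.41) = 4.13*o^2 - 3.75*o - 5.54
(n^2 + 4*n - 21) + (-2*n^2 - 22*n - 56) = -n^2 - 18*n - 77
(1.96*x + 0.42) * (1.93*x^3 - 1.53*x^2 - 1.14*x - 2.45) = 3.7828*x^4 - 2.1882*x^3 - 2.877*x^2 - 5.2808*x - 1.029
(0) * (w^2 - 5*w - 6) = 0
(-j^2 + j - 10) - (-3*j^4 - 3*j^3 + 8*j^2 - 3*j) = 3*j^4 + 3*j^3 - 9*j^2 + 4*j - 10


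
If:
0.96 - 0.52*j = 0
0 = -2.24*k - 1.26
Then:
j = 1.85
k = -0.56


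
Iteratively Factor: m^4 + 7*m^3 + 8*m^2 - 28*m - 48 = (m - 2)*(m^3 + 9*m^2 + 26*m + 24) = (m - 2)*(m + 2)*(m^2 + 7*m + 12) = (m - 2)*(m + 2)*(m + 3)*(m + 4)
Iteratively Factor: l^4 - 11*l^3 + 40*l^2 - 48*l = (l - 4)*(l^3 - 7*l^2 + 12*l) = (l - 4)^2*(l^2 - 3*l) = l*(l - 4)^2*(l - 3)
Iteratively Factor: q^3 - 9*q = (q + 3)*(q^2 - 3*q) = q*(q + 3)*(q - 3)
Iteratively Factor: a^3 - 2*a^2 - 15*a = (a)*(a^2 - 2*a - 15) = a*(a - 5)*(a + 3)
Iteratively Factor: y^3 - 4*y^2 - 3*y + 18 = (y - 3)*(y^2 - y - 6) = (y - 3)^2*(y + 2)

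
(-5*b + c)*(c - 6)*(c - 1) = -5*b*c^2 + 35*b*c - 30*b + c^3 - 7*c^2 + 6*c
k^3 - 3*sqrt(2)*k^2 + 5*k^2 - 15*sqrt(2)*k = k*(k + 5)*(k - 3*sqrt(2))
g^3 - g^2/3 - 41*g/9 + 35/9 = (g - 5/3)*(g - 1)*(g + 7/3)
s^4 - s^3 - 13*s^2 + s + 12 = (s - 4)*(s - 1)*(s + 1)*(s + 3)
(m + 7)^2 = m^2 + 14*m + 49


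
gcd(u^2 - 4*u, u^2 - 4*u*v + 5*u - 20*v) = 1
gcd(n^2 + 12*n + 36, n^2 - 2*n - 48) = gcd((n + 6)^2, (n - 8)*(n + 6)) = n + 6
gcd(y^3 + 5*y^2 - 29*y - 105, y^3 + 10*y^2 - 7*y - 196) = y + 7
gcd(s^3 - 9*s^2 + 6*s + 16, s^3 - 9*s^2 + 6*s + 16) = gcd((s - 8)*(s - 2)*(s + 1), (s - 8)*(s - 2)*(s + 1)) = s^3 - 9*s^2 + 6*s + 16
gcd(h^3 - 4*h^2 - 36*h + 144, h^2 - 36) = h^2 - 36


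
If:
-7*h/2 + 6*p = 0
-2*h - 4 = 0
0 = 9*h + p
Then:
No Solution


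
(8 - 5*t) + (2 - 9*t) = 10 - 14*t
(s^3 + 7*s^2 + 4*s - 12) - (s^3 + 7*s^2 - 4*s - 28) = 8*s + 16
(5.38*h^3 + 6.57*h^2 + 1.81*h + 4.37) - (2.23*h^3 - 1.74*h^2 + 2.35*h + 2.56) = 3.15*h^3 + 8.31*h^2 - 0.54*h + 1.81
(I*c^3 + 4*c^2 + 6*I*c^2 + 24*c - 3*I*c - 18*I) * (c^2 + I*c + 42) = I*c^5 + 3*c^4 + 6*I*c^4 + 18*c^3 + 43*I*c^3 + 171*c^2 + 258*I*c^2 + 1026*c - 126*I*c - 756*I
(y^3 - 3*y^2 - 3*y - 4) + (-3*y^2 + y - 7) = y^3 - 6*y^2 - 2*y - 11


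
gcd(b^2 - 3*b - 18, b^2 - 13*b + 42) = b - 6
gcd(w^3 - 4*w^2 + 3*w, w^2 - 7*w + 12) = w - 3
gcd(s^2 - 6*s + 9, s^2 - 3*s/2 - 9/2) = s - 3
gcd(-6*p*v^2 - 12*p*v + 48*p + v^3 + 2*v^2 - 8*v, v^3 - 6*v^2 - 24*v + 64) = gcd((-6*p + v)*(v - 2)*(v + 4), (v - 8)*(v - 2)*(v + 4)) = v^2 + 2*v - 8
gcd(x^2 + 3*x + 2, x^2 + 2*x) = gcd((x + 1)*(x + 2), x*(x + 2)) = x + 2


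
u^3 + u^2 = u^2*(u + 1)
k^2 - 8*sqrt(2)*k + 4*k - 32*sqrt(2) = (k + 4)*(k - 8*sqrt(2))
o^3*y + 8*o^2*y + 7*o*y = o*(o + 7)*(o*y + y)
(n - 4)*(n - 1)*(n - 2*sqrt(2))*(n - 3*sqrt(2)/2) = n^4 - 5*n^3 - 7*sqrt(2)*n^3/2 + 10*n^2 + 35*sqrt(2)*n^2/2 - 30*n - 14*sqrt(2)*n + 24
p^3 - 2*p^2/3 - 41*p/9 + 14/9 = (p - 7/3)*(p - 1/3)*(p + 2)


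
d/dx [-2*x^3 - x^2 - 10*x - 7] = -6*x^2 - 2*x - 10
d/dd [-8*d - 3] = -8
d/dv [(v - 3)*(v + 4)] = 2*v + 1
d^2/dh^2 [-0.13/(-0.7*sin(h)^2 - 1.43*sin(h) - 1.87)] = (-0.2548*sin(h)^4 - 0.39039*sin(h)^3 + 0.797043*sin(h)^2 + 1.128413*sin(h) + 0.191334)/(0.7*sin(h)^2 + 1.43*sin(h) + 1.87)^3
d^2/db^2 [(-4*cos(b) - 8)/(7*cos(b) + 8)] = 24*(7*cos(b)^2 - 8*cos(b) - 14)/(7*cos(b) + 8)^3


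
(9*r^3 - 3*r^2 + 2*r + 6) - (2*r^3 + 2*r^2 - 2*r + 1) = 7*r^3 - 5*r^2 + 4*r + 5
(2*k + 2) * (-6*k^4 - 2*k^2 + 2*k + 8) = -12*k^5 - 12*k^4 - 4*k^3 + 20*k + 16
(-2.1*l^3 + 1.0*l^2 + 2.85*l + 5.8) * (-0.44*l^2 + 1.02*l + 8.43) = 0.924*l^5 - 2.582*l^4 - 17.937*l^3 + 8.785*l^2 + 29.9415*l + 48.894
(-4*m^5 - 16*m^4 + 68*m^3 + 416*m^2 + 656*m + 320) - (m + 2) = -4*m^5 - 16*m^4 + 68*m^3 + 416*m^2 + 655*m + 318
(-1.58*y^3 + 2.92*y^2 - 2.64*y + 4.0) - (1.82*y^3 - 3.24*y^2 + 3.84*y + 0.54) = -3.4*y^3 + 6.16*y^2 - 6.48*y + 3.46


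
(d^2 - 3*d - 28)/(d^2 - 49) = (d + 4)/(d + 7)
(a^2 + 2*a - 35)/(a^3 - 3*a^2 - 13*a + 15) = (a + 7)/(a^2 + 2*a - 3)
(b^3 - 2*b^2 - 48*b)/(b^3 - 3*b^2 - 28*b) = (-b^2 + 2*b + 48)/(-b^2 + 3*b + 28)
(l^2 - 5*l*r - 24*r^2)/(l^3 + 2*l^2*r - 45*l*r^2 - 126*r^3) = (-l + 8*r)/(-l^2 + l*r + 42*r^2)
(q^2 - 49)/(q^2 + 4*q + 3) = (q^2 - 49)/(q^2 + 4*q + 3)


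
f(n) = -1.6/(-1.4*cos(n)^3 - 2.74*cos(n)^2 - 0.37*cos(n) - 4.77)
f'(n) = -1.6*(-4.2*sin(n)*cos(n)^2 - 5.48*sin(n)*cos(n) - 0.37*sin(n))/(-1.4*cos(n)^3 - 2.74*cos(n)^2 - 0.37*cos(n) - 4.77)^2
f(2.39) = 0.30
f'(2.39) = -0.05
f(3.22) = 0.28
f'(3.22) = 0.00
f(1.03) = 0.27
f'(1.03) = 0.17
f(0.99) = 0.27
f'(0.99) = 0.17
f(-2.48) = 0.29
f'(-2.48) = 0.04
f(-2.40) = 0.29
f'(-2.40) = 0.05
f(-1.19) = 0.30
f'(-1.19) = -0.15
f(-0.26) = 0.18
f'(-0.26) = -0.05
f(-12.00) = 0.20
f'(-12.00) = 0.11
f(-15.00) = 0.29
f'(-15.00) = 0.05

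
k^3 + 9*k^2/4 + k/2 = k*(k + 1/4)*(k + 2)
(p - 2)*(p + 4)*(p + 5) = p^3 + 7*p^2 + 2*p - 40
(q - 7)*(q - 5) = q^2 - 12*q + 35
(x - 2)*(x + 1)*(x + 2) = x^3 + x^2 - 4*x - 4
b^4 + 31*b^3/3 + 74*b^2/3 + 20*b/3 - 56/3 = (b - 2/3)*(b + 2)^2*(b + 7)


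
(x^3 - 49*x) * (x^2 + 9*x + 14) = x^5 + 9*x^4 - 35*x^3 - 441*x^2 - 686*x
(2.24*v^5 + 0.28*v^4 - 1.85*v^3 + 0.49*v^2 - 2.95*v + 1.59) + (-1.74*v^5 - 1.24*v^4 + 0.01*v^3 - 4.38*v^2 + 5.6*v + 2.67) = 0.5*v^5 - 0.96*v^4 - 1.84*v^3 - 3.89*v^2 + 2.65*v + 4.26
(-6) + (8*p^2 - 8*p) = 8*p^2 - 8*p - 6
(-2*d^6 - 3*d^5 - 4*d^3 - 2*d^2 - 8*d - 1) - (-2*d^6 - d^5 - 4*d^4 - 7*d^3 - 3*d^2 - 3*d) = -2*d^5 + 4*d^4 + 3*d^3 + d^2 - 5*d - 1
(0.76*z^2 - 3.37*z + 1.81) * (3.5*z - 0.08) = 2.66*z^3 - 11.8558*z^2 + 6.6046*z - 0.1448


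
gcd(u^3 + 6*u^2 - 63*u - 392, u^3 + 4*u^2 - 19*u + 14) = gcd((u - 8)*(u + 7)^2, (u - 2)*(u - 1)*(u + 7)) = u + 7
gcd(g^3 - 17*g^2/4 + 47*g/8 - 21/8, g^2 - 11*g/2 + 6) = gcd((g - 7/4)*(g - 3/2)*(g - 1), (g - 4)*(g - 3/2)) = g - 3/2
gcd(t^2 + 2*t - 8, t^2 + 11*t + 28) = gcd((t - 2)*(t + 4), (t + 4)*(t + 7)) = t + 4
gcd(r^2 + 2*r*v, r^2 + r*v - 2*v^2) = r + 2*v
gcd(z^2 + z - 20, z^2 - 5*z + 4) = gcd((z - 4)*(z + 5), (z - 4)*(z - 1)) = z - 4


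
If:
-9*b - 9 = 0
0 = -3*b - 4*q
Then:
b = -1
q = 3/4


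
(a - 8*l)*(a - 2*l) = a^2 - 10*a*l + 16*l^2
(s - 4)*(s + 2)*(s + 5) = s^3 + 3*s^2 - 18*s - 40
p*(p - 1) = p^2 - p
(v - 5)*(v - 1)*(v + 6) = v^3 - 31*v + 30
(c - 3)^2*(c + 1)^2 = c^4 - 4*c^3 - 2*c^2 + 12*c + 9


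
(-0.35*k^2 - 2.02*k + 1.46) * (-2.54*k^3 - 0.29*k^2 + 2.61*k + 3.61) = 0.889*k^5 + 5.2323*k^4 - 4.0361*k^3 - 6.9591*k^2 - 3.4816*k + 5.2706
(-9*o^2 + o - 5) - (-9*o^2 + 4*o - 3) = -3*o - 2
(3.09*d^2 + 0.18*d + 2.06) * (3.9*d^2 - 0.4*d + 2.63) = 12.051*d^4 - 0.534*d^3 + 16.0887*d^2 - 0.3506*d + 5.4178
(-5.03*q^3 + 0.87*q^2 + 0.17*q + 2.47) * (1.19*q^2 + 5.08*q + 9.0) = -5.9857*q^5 - 24.5171*q^4 - 40.6481*q^3 + 11.6329*q^2 + 14.0776*q + 22.23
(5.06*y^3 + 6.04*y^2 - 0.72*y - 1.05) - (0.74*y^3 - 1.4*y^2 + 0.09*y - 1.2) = 4.32*y^3 + 7.44*y^2 - 0.81*y + 0.15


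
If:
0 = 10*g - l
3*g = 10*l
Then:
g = 0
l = 0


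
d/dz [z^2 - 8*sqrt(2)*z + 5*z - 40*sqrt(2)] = 2*z - 8*sqrt(2) + 5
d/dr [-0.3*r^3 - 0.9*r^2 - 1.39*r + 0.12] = -0.9*r^2 - 1.8*r - 1.39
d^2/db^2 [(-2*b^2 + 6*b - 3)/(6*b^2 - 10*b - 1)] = 8*(24*b^3 - 90*b^2 + 162*b - 95)/(216*b^6 - 1080*b^5 + 1692*b^4 - 640*b^3 - 282*b^2 - 30*b - 1)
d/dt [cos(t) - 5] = -sin(t)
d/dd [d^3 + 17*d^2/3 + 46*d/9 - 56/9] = 3*d^2 + 34*d/3 + 46/9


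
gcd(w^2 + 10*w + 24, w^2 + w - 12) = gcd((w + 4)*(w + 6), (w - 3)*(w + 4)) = w + 4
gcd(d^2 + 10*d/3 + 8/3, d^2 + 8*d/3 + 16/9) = d + 4/3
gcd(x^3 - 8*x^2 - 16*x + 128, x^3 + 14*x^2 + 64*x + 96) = x + 4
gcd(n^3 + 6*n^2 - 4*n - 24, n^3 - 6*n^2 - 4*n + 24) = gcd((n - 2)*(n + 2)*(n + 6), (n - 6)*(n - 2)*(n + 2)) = n^2 - 4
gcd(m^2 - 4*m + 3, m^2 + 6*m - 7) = m - 1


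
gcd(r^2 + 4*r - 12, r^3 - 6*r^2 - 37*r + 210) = r + 6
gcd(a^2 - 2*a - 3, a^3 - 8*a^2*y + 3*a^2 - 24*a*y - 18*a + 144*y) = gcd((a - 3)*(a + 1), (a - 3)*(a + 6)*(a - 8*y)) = a - 3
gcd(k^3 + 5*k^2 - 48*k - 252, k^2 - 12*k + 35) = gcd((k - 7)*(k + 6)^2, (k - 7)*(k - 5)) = k - 7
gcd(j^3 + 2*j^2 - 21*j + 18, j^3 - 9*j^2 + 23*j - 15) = j^2 - 4*j + 3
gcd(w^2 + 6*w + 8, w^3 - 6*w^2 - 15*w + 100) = w + 4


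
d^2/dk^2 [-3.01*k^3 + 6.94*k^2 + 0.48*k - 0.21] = 13.88 - 18.06*k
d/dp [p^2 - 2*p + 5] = 2*p - 2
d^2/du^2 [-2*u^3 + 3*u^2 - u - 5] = 6 - 12*u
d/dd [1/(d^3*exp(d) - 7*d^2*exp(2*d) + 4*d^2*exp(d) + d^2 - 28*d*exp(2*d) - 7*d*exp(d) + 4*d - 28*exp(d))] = (-d^3*exp(d) + 14*d^2*exp(2*d) - 7*d^2*exp(d) + 70*d*exp(2*d) - d*exp(d) - 2*d + 28*exp(2*d) + 35*exp(d) - 4)/(d^3*exp(d) - 7*d^2*exp(2*d) + 4*d^2*exp(d) + d^2 - 28*d*exp(2*d) - 7*d*exp(d) + 4*d - 28*exp(d))^2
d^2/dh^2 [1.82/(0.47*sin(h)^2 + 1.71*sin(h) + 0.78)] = (-1.608152*sin(h)^4 - 4.388202*sin(h)^3 - 0.240785999999998*sin(h)^2 + 11.20392*sin(h) + 9.3093)/(0.47*sin(h)^2 + 1.71*sin(h) + 0.78)^3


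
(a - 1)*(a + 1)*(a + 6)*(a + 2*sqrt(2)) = a^4 + 2*sqrt(2)*a^3 + 6*a^3 - a^2 + 12*sqrt(2)*a^2 - 6*a - 2*sqrt(2)*a - 12*sqrt(2)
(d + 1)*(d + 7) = d^2 + 8*d + 7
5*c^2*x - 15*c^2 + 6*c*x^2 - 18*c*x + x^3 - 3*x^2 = (c + x)*(5*c + x)*(x - 3)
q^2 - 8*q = q*(q - 8)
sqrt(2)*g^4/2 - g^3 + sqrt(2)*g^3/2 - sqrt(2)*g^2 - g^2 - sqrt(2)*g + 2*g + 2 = (g + 1)*(g - sqrt(2))^2*(sqrt(2)*g/2 + 1)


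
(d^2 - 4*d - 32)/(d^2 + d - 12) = (d - 8)/(d - 3)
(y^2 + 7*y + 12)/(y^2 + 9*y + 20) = (y + 3)/(y + 5)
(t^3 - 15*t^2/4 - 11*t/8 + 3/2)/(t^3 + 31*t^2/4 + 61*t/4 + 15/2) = (t^2 - 9*t/2 + 2)/(t^2 + 7*t + 10)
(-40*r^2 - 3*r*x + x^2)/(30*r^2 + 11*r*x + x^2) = (-8*r + x)/(6*r + x)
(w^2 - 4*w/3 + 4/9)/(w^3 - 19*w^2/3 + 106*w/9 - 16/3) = (3*w - 2)/(3*w^2 - 17*w + 24)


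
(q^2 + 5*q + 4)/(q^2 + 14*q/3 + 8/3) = 3*(q + 1)/(3*q + 2)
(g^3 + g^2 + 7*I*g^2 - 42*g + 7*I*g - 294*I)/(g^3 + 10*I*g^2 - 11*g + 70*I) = (g^2 + g - 42)/(g^2 + 3*I*g + 10)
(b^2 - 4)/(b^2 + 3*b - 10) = (b + 2)/(b + 5)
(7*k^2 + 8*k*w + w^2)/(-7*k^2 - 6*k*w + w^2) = (7*k + w)/(-7*k + w)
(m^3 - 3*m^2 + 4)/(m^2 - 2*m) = m - 1 - 2/m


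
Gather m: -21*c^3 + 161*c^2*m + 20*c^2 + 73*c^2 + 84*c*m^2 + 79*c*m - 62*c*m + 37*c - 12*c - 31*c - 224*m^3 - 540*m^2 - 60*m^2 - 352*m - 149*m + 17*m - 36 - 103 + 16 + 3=-21*c^3 + 93*c^2 - 6*c - 224*m^3 + m^2*(84*c - 600) + m*(161*c^2 + 17*c - 484) - 120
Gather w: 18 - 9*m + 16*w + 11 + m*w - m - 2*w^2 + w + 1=-10*m - 2*w^2 + w*(m + 17) + 30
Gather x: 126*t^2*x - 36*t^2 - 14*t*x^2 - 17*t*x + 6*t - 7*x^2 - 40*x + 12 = -36*t^2 + 6*t + x^2*(-14*t - 7) + x*(126*t^2 - 17*t - 40) + 12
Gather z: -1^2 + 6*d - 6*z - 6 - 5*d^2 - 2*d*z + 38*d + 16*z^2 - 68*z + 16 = -5*d^2 + 44*d + 16*z^2 + z*(-2*d - 74) + 9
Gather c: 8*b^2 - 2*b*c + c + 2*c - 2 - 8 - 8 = 8*b^2 + c*(3 - 2*b) - 18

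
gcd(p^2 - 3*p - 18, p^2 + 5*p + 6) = p + 3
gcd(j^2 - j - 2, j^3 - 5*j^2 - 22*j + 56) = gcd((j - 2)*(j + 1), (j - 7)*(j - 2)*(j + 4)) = j - 2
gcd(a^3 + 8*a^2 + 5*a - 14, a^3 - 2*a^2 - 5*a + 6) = a^2 + a - 2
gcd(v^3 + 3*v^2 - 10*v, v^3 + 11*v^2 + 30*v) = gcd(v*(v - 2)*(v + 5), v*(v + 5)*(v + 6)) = v^2 + 5*v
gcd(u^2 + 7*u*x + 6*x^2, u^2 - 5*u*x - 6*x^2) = u + x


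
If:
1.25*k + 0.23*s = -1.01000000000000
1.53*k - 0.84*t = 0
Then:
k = 0.549019607843137*t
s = -2.98380221653879*t - 4.39130434782609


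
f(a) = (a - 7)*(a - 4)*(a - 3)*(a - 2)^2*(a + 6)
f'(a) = (a - 7)*(a - 4)*(a - 3)*(a - 2)^2 + (a - 7)*(a - 4)*(a - 3)*(a + 6)*(2*a - 4) + (a - 7)*(a - 4)*(a - 2)^2*(a + 6) + (a - 7)*(a - 3)*(a - 2)^2*(a + 6) + (a - 4)*(a - 3)*(a - 2)^2*(a + 6) = 6*a^5 - 60*a^4 + 52*a^3 + 1026*a^2 - 3448*a + 3144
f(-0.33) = -3253.35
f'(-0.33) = 4390.97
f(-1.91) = -16166.78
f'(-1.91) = 12159.27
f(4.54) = -139.11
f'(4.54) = -414.13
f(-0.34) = -3297.47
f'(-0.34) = 4432.05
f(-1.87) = -15684.21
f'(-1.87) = 11968.64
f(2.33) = -4.74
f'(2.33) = -18.37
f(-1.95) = -16656.91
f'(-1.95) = 12346.68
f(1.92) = -0.58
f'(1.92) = 15.32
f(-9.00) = 906048.00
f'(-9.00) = -668580.00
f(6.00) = -1152.00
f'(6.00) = -480.00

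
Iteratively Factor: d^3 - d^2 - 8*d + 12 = (d + 3)*(d^2 - 4*d + 4) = (d - 2)*(d + 3)*(d - 2)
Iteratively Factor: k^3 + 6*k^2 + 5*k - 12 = (k + 4)*(k^2 + 2*k - 3) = (k - 1)*(k + 4)*(k + 3)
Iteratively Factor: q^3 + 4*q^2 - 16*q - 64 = (q + 4)*(q^2 - 16) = (q + 4)^2*(q - 4)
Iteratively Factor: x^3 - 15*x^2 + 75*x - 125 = (x - 5)*(x^2 - 10*x + 25) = (x - 5)^2*(x - 5)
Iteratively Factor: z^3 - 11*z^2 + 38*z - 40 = (z - 2)*(z^2 - 9*z + 20) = (z - 5)*(z - 2)*(z - 4)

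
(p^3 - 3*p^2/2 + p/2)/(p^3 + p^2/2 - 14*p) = (2*p^2 - 3*p + 1)/(2*p^2 + p - 28)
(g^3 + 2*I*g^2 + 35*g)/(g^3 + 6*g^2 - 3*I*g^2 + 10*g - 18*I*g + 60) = g*(g + 7*I)/(g^2 + 2*g*(3 + I) + 12*I)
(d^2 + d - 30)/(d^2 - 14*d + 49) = (d^2 + d - 30)/(d^2 - 14*d + 49)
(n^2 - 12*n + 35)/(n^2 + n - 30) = (n - 7)/(n + 6)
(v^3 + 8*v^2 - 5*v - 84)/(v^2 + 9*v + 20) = (v^2 + 4*v - 21)/(v + 5)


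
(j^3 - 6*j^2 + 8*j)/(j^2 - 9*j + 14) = j*(j - 4)/(j - 7)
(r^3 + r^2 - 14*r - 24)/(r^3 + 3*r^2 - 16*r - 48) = (r + 2)/(r + 4)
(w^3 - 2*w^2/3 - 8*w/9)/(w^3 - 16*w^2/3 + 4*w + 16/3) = w*(3*w - 4)/(3*(w^2 - 6*w + 8))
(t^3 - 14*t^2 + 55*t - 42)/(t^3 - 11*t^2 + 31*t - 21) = (t - 6)/(t - 3)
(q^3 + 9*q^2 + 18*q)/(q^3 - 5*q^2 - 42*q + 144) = q*(q + 3)/(q^2 - 11*q + 24)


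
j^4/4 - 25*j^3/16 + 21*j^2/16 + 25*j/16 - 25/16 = (j/4 + 1/4)*(j - 5)*(j - 5/4)*(j - 1)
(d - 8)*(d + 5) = d^2 - 3*d - 40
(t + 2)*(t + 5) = t^2 + 7*t + 10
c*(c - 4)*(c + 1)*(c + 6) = c^4 + 3*c^3 - 22*c^2 - 24*c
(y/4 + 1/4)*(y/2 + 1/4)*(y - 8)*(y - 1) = y^4/8 - 15*y^3/16 - 5*y^2/8 + 15*y/16 + 1/2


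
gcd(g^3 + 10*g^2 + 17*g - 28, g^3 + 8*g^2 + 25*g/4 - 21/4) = g + 7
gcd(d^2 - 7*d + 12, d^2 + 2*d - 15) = d - 3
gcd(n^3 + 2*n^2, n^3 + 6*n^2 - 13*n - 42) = n + 2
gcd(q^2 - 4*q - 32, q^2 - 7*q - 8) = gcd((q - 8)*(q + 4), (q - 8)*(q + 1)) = q - 8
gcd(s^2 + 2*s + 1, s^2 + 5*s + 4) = s + 1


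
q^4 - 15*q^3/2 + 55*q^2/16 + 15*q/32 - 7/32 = (q - 7)*(q - 1/2)*(q - 1/4)*(q + 1/4)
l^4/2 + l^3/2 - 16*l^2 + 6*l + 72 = (l/2 + 1)*(l - 4)*(l - 3)*(l + 6)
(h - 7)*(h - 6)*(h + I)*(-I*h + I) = -I*h^4 + h^3 + 14*I*h^3 - 14*h^2 - 55*I*h^2 + 55*h + 42*I*h - 42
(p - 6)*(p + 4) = p^2 - 2*p - 24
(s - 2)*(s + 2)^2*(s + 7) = s^4 + 9*s^3 + 10*s^2 - 36*s - 56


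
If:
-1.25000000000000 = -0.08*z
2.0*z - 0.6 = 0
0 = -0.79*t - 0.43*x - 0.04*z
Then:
No Solution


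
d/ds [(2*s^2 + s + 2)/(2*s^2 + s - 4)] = -(24*s + 6)/(2*s^2 + s - 4)^2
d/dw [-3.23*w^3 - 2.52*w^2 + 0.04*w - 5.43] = -9.69*w^2 - 5.04*w + 0.04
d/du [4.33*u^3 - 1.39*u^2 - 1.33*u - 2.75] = 12.99*u^2 - 2.78*u - 1.33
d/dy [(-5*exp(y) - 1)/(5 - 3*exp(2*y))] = (-6*(5*exp(y) + 1)*exp(y) + 15*exp(2*y) - 25)*exp(y)/(3*exp(2*y) - 5)^2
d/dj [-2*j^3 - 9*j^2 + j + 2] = -6*j^2 - 18*j + 1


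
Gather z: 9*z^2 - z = 9*z^2 - z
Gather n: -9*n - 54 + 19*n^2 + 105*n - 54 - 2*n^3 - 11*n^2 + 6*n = -2*n^3 + 8*n^2 + 102*n - 108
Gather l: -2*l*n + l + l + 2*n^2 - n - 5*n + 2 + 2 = l*(2 - 2*n) + 2*n^2 - 6*n + 4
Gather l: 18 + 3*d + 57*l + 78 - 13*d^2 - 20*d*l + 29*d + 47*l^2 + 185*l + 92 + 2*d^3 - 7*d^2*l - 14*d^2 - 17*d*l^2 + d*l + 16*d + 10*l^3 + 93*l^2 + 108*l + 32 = 2*d^3 - 27*d^2 + 48*d + 10*l^3 + l^2*(140 - 17*d) + l*(-7*d^2 - 19*d + 350) + 220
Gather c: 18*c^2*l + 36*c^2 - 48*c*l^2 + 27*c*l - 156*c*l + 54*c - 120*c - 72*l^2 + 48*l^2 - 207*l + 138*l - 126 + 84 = c^2*(18*l + 36) + c*(-48*l^2 - 129*l - 66) - 24*l^2 - 69*l - 42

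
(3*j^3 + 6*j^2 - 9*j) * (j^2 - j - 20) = 3*j^5 + 3*j^4 - 75*j^3 - 111*j^2 + 180*j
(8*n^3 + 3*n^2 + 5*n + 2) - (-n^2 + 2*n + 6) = 8*n^3 + 4*n^2 + 3*n - 4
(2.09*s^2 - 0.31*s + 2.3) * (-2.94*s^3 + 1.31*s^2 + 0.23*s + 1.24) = -6.1446*s^5 + 3.6493*s^4 - 6.6874*s^3 + 5.5333*s^2 + 0.1446*s + 2.852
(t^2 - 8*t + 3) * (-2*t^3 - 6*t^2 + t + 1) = -2*t^5 + 10*t^4 + 43*t^3 - 25*t^2 - 5*t + 3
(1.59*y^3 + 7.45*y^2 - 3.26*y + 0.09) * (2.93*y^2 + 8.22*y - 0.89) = 4.6587*y^5 + 34.8983*y^4 + 50.2721*y^3 - 33.164*y^2 + 3.6412*y - 0.0801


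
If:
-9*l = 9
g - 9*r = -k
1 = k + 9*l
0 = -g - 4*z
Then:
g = -4*z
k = 10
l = -1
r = 10/9 - 4*z/9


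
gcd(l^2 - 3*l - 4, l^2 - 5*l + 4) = l - 4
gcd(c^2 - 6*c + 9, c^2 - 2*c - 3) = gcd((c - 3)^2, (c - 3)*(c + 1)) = c - 3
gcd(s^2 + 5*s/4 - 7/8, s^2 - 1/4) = s - 1/2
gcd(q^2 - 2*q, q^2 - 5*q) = q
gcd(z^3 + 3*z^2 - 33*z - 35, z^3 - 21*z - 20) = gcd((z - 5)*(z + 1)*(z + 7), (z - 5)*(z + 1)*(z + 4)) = z^2 - 4*z - 5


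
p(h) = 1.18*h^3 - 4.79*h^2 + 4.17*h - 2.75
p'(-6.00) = 189.09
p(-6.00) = -455.09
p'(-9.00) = 377.13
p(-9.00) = -1288.49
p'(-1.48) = 26.10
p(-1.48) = -23.24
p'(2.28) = 0.73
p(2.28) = -4.16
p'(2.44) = 1.87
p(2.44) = -3.95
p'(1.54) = -2.19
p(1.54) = -3.38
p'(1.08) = -2.05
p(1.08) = -2.35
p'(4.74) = 38.30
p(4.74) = 35.06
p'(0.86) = -1.45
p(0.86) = -1.96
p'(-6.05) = 191.70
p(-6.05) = -464.61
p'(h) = 3.54*h^2 - 9.58*h + 4.17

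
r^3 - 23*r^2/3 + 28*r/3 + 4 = (r - 6)*(r - 2)*(r + 1/3)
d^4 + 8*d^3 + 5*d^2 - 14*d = d*(d - 1)*(d + 2)*(d + 7)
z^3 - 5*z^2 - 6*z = z*(z - 6)*(z + 1)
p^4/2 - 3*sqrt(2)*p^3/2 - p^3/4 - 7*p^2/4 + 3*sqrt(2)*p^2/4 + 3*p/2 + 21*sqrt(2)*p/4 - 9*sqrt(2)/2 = (p/2 + 1)*(p - 3/2)*(p - 1)*(p - 3*sqrt(2))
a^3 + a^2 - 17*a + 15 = (a - 3)*(a - 1)*(a + 5)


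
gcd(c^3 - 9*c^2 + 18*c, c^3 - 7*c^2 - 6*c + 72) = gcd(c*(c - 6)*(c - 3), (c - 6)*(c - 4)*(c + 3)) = c - 6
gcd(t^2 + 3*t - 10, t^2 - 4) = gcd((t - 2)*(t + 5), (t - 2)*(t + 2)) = t - 2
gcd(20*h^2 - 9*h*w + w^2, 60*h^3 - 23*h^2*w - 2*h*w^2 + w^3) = -4*h + w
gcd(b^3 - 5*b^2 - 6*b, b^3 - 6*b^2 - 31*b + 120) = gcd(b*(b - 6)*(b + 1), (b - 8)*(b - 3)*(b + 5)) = 1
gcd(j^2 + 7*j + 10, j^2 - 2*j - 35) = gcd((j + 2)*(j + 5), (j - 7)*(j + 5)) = j + 5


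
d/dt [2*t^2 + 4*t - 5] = 4*t + 4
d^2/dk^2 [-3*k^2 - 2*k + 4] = -6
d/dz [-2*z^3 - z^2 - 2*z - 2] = -6*z^2 - 2*z - 2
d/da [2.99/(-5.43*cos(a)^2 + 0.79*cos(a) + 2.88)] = (2.3621 - 32.4714*cos(a))*sin(a)/(-5.43*cos(a)^2 + 0.79*cos(a) + 2.88)^2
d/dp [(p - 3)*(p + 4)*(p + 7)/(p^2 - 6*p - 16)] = (p^4 - 12*p^3 - 91*p^2 - 88*p - 424)/(p^4 - 12*p^3 + 4*p^2 + 192*p + 256)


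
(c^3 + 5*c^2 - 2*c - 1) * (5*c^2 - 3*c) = 5*c^5 + 22*c^4 - 25*c^3 + c^2 + 3*c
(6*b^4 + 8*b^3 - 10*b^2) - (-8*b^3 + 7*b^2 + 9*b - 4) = 6*b^4 + 16*b^3 - 17*b^2 - 9*b + 4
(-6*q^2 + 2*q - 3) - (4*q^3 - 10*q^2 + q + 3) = -4*q^3 + 4*q^2 + q - 6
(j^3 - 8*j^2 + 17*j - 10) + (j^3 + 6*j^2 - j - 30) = 2*j^3 - 2*j^2 + 16*j - 40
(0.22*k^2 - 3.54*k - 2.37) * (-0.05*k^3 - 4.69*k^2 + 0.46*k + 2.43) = -0.011*k^5 - 0.8548*k^4 + 16.8223*k^3 + 10.0215*k^2 - 9.6924*k - 5.7591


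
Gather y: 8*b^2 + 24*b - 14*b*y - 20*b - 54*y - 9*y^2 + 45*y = 8*b^2 + 4*b - 9*y^2 + y*(-14*b - 9)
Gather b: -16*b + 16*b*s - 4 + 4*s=b*(16*s - 16) + 4*s - 4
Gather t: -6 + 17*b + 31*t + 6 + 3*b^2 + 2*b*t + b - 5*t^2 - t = 3*b^2 + 18*b - 5*t^2 + t*(2*b + 30)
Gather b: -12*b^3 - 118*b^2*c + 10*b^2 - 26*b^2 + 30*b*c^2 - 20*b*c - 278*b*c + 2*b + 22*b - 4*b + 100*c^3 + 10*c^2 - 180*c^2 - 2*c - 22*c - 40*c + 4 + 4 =-12*b^3 + b^2*(-118*c - 16) + b*(30*c^2 - 298*c + 20) + 100*c^3 - 170*c^2 - 64*c + 8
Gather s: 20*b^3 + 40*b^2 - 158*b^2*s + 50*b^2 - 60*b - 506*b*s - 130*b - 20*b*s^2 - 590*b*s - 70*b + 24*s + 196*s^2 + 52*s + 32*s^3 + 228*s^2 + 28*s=20*b^3 + 90*b^2 - 260*b + 32*s^3 + s^2*(424 - 20*b) + s*(-158*b^2 - 1096*b + 104)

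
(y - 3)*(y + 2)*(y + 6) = y^3 + 5*y^2 - 12*y - 36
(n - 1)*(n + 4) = n^2 + 3*n - 4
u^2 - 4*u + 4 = (u - 2)^2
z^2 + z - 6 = (z - 2)*(z + 3)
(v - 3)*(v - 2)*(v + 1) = v^3 - 4*v^2 + v + 6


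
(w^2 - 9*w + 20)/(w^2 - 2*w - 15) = (w - 4)/(w + 3)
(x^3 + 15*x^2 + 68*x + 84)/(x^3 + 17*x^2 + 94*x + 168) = (x + 2)/(x + 4)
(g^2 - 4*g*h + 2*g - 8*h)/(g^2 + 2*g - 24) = (g^2 - 4*g*h + 2*g - 8*h)/(g^2 + 2*g - 24)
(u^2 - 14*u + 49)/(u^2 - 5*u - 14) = (u - 7)/(u + 2)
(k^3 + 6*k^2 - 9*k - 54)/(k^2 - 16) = (k^3 + 6*k^2 - 9*k - 54)/(k^2 - 16)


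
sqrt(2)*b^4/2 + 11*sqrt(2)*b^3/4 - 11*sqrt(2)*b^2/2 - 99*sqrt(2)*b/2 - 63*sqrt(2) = (b + 7/2)*(b - 3*sqrt(2))*(b + 3*sqrt(2))*(sqrt(2)*b/2 + sqrt(2))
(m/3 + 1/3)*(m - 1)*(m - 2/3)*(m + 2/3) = m^4/3 - 13*m^2/27 + 4/27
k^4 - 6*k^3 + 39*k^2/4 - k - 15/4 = (k - 3)*(k - 5/2)*(k - 1)*(k + 1/2)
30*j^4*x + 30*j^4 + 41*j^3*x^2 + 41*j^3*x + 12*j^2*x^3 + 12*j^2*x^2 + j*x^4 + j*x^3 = (j + x)*(5*j + x)*(6*j + x)*(j*x + j)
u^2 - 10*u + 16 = (u - 8)*(u - 2)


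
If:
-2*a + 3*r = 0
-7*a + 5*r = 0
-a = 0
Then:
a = 0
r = 0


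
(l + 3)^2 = l^2 + 6*l + 9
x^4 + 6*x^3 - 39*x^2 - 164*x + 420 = (x - 5)*(x - 2)*(x + 6)*(x + 7)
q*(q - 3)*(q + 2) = q^3 - q^2 - 6*q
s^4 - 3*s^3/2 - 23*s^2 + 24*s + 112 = (s - 4)*(s - 7/2)*(s + 2)*(s + 4)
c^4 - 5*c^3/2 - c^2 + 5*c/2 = c*(c - 5/2)*(c - 1)*(c + 1)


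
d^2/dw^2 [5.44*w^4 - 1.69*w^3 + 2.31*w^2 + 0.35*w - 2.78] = 65.28*w^2 - 10.14*w + 4.62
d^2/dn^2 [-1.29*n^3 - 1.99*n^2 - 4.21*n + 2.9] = -7.74*n - 3.98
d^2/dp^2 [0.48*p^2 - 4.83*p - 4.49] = 0.960000000000000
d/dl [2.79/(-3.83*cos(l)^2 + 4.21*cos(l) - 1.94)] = (11.7459 - 21.3714*cos(l))*sin(l)/(3.83*cos(l)^2 - 4.21*cos(l) + 1.94)^2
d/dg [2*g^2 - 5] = 4*g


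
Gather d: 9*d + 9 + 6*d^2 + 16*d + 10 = 6*d^2 + 25*d + 19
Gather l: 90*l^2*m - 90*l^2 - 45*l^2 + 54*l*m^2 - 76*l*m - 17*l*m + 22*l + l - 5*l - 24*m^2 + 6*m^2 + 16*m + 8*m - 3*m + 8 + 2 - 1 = l^2*(90*m - 135) + l*(54*m^2 - 93*m + 18) - 18*m^2 + 21*m + 9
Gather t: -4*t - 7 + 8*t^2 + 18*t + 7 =8*t^2 + 14*t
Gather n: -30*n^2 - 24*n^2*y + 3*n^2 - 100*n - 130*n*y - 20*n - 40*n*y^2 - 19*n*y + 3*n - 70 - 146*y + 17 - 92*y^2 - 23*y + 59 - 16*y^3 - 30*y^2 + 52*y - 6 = n^2*(-24*y - 27) + n*(-40*y^2 - 149*y - 117) - 16*y^3 - 122*y^2 - 117*y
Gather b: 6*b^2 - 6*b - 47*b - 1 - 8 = 6*b^2 - 53*b - 9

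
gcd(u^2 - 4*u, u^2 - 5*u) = u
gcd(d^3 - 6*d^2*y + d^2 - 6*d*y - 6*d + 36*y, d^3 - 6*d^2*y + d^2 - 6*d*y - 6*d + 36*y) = -d^3 + 6*d^2*y - d^2 + 6*d*y + 6*d - 36*y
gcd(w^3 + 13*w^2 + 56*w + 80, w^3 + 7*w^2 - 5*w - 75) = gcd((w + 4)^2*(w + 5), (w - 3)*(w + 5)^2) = w + 5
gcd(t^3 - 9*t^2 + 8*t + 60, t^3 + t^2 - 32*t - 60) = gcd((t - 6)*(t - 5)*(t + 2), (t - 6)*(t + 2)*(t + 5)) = t^2 - 4*t - 12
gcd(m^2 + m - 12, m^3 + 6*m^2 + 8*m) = m + 4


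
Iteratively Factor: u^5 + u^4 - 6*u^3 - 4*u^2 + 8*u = (u + 2)*(u^4 - u^3 - 4*u^2 + 4*u) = (u - 2)*(u + 2)*(u^3 + u^2 - 2*u) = u*(u - 2)*(u + 2)*(u^2 + u - 2) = u*(u - 2)*(u + 2)^2*(u - 1)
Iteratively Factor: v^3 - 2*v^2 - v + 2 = (v + 1)*(v^2 - 3*v + 2) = (v - 1)*(v + 1)*(v - 2)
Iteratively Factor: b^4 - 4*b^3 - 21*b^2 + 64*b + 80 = (b + 4)*(b^3 - 8*b^2 + 11*b + 20) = (b - 5)*(b + 4)*(b^2 - 3*b - 4) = (b - 5)*(b - 4)*(b + 4)*(b + 1)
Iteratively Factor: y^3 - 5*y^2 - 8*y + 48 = (y - 4)*(y^2 - y - 12) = (y - 4)^2*(y + 3)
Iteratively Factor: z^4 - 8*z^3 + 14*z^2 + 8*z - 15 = (z - 5)*(z^3 - 3*z^2 - z + 3) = (z - 5)*(z - 1)*(z^2 - 2*z - 3) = (z - 5)*(z - 1)*(z + 1)*(z - 3)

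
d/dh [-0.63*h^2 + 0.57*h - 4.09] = 0.57 - 1.26*h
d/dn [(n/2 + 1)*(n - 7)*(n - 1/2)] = 3*n^2/2 - 11*n/2 - 23/4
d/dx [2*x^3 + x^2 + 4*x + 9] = 6*x^2 + 2*x + 4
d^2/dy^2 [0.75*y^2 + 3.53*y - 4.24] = 1.50000000000000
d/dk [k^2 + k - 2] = 2*k + 1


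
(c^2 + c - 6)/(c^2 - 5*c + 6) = (c + 3)/(c - 3)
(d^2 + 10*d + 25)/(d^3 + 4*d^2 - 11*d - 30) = (d + 5)/(d^2 - d - 6)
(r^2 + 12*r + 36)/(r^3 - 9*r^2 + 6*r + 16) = (r^2 + 12*r + 36)/(r^3 - 9*r^2 + 6*r + 16)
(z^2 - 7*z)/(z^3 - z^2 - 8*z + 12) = z*(z - 7)/(z^3 - z^2 - 8*z + 12)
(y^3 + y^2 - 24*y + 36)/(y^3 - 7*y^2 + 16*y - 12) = (y + 6)/(y - 2)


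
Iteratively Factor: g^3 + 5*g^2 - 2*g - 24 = (g + 4)*(g^2 + g - 6) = (g + 3)*(g + 4)*(g - 2)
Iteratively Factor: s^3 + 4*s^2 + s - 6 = (s - 1)*(s^2 + 5*s + 6) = (s - 1)*(s + 3)*(s + 2)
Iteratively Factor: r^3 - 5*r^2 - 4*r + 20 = (r - 2)*(r^2 - 3*r - 10) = (r - 2)*(r + 2)*(r - 5)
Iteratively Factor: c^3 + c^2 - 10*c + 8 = (c + 4)*(c^2 - 3*c + 2) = (c - 1)*(c + 4)*(c - 2)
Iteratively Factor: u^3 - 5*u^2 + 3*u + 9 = (u - 3)*(u^2 - 2*u - 3) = (u - 3)^2*(u + 1)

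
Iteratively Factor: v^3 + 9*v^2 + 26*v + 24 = (v + 2)*(v^2 + 7*v + 12) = (v + 2)*(v + 3)*(v + 4)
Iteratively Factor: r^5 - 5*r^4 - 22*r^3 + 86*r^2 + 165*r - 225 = (r - 5)*(r^4 - 22*r^2 - 24*r + 45) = (r - 5)*(r - 1)*(r^3 + r^2 - 21*r - 45) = (r - 5)*(r - 1)*(r + 3)*(r^2 - 2*r - 15) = (r - 5)^2*(r - 1)*(r + 3)*(r + 3)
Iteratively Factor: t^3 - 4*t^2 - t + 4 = (t - 1)*(t^2 - 3*t - 4) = (t - 4)*(t - 1)*(t + 1)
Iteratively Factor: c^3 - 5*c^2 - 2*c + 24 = (c - 3)*(c^2 - 2*c - 8) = (c - 3)*(c + 2)*(c - 4)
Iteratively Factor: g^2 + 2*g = (g + 2)*(g)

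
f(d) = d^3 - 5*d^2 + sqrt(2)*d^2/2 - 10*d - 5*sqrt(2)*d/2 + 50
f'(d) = 3*d^2 - 10*d + sqrt(2)*d - 10 - 5*sqrt(2)/2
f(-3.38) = 8.09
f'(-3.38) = 49.76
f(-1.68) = 55.88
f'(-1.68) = 9.36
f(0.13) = 48.17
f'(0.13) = -14.60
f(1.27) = 27.93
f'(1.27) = -19.60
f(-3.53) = 0.30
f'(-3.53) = 54.15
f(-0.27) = 53.32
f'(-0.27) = -11.00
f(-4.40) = -58.74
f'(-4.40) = 82.32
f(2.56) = 3.99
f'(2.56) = -15.85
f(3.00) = -2.24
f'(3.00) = -12.29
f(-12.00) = -2133.75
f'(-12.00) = 521.49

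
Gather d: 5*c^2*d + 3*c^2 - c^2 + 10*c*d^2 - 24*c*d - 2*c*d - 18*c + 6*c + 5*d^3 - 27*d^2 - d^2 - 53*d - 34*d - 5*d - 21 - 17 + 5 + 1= 2*c^2 - 12*c + 5*d^3 + d^2*(10*c - 28) + d*(5*c^2 - 26*c - 92) - 32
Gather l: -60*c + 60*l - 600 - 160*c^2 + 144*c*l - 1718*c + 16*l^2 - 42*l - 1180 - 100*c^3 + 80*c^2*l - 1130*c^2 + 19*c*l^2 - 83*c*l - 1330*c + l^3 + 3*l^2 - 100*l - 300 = -100*c^3 - 1290*c^2 - 3108*c + l^3 + l^2*(19*c + 19) + l*(80*c^2 + 61*c - 82) - 2080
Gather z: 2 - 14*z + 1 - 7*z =3 - 21*z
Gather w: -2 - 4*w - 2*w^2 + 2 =-2*w^2 - 4*w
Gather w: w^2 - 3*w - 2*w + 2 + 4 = w^2 - 5*w + 6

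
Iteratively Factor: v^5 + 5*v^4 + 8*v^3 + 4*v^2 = (v)*(v^4 + 5*v^3 + 8*v^2 + 4*v) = v*(v + 2)*(v^3 + 3*v^2 + 2*v) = v^2*(v + 2)*(v^2 + 3*v + 2) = v^2*(v + 1)*(v + 2)*(v + 2)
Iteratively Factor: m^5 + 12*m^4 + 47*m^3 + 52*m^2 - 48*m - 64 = (m + 4)*(m^4 + 8*m^3 + 15*m^2 - 8*m - 16) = (m - 1)*(m + 4)*(m^3 + 9*m^2 + 24*m + 16) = (m - 1)*(m + 4)^2*(m^2 + 5*m + 4) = (m - 1)*(m + 4)^3*(m + 1)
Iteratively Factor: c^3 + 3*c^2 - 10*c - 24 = (c - 3)*(c^2 + 6*c + 8) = (c - 3)*(c + 4)*(c + 2)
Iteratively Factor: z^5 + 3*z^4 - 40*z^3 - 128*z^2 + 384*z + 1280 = (z + 4)*(z^4 - z^3 - 36*z^2 + 16*z + 320) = (z + 4)^2*(z^3 - 5*z^2 - 16*z + 80) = (z + 4)^3*(z^2 - 9*z + 20) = (z - 5)*(z + 4)^3*(z - 4)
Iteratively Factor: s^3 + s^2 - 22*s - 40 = (s - 5)*(s^2 + 6*s + 8) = (s - 5)*(s + 2)*(s + 4)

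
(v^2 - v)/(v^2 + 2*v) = (v - 1)/(v + 2)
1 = 1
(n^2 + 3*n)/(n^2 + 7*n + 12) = n/(n + 4)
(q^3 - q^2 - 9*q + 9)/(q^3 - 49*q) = (q^3 - q^2 - 9*q + 9)/(q*(q^2 - 49))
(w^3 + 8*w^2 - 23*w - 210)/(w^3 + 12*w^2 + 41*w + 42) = (w^2 + w - 30)/(w^2 + 5*w + 6)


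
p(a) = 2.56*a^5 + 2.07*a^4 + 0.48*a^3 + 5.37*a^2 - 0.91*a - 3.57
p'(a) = 12.8*a^4 + 8.28*a^3 + 1.44*a^2 + 10.74*a - 0.91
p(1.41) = 29.62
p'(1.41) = 90.90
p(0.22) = -3.50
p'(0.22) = 1.64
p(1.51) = 39.81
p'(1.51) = 113.64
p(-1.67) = -6.46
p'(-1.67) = 46.16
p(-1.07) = 2.09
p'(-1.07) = -4.12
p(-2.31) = -88.17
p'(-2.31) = 244.37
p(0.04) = -3.60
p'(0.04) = -0.48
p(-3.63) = -1206.57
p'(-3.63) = 1805.50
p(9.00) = 165519.84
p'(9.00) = 90229.31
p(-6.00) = -17132.31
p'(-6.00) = 14786.81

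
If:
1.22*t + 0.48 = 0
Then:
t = -0.39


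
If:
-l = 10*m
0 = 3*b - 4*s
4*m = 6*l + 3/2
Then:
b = 4*s/3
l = -15/64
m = 3/128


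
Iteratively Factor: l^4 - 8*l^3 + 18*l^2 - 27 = (l - 3)*(l^3 - 5*l^2 + 3*l + 9) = (l - 3)*(l + 1)*(l^2 - 6*l + 9) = (l - 3)^2*(l + 1)*(l - 3)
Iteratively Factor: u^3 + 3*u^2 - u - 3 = (u + 1)*(u^2 + 2*u - 3) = (u - 1)*(u + 1)*(u + 3)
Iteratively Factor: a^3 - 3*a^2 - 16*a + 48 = (a + 4)*(a^2 - 7*a + 12) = (a - 4)*(a + 4)*(a - 3)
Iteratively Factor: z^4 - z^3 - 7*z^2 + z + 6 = (z + 2)*(z^3 - 3*z^2 - z + 3) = (z + 1)*(z + 2)*(z^2 - 4*z + 3) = (z - 1)*(z + 1)*(z + 2)*(z - 3)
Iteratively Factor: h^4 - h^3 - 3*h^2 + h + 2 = (h + 1)*(h^3 - 2*h^2 - h + 2) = (h + 1)^2*(h^2 - 3*h + 2) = (h - 2)*(h + 1)^2*(h - 1)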